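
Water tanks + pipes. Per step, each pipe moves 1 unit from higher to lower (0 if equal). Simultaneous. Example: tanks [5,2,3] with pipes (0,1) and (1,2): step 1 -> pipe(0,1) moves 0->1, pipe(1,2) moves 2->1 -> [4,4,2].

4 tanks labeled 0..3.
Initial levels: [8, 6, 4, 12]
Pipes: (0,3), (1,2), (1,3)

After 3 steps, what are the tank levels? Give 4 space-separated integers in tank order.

Step 1: flows [3->0,1->2,3->1] -> levels [9 6 5 10]
Step 2: flows [3->0,1->2,3->1] -> levels [10 6 6 8]
Step 3: flows [0->3,1=2,3->1] -> levels [9 7 6 8]

Answer: 9 7 6 8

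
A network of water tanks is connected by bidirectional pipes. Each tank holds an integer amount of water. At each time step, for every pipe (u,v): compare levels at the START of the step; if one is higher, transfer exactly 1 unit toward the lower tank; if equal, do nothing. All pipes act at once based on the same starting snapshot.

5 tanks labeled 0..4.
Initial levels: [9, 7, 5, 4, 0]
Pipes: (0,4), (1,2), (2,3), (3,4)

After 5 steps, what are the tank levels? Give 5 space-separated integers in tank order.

Answer: 6 5 4 6 4

Derivation:
Step 1: flows [0->4,1->2,2->3,3->4] -> levels [8 6 5 4 2]
Step 2: flows [0->4,1->2,2->3,3->4] -> levels [7 5 5 4 4]
Step 3: flows [0->4,1=2,2->3,3=4] -> levels [6 5 4 5 5]
Step 4: flows [0->4,1->2,3->2,3=4] -> levels [5 4 6 4 6]
Step 5: flows [4->0,2->1,2->3,4->3] -> levels [6 5 4 6 4]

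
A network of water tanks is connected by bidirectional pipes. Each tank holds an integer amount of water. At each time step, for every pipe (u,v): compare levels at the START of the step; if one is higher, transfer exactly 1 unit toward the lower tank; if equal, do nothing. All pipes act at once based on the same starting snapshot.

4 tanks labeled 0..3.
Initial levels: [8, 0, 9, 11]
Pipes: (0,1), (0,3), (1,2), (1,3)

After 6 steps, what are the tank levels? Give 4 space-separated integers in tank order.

Answer: 8 6 7 7

Derivation:
Step 1: flows [0->1,3->0,2->1,3->1] -> levels [8 3 8 9]
Step 2: flows [0->1,3->0,2->1,3->1] -> levels [8 6 7 7]
Step 3: flows [0->1,0->3,2->1,3->1] -> levels [6 9 6 7]
Step 4: flows [1->0,3->0,1->2,1->3] -> levels [8 6 7 7]
  -> period-2 cycle: step 4 state = step 2 state
  -> state at step 6: (6-2) mod 2 = 0, same as step 2 -> [8 6 7 7]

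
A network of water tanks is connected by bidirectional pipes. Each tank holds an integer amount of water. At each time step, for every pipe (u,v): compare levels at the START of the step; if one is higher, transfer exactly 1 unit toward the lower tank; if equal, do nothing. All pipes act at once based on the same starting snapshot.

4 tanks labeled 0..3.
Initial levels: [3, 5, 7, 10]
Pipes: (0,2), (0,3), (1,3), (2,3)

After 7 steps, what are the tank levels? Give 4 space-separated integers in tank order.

Step 1: flows [2->0,3->0,3->1,3->2] -> levels [5 6 7 7]
Step 2: flows [2->0,3->0,3->1,2=3] -> levels [7 7 6 5]
Step 3: flows [0->2,0->3,1->3,2->3] -> levels [5 6 6 8]
Step 4: flows [2->0,3->0,3->1,3->2] -> levels [7 7 6 5]
  -> period-2 cycle: step 4 state = step 2 state
  -> state at step 7: (7-2) mod 2 = 1, same as step 3 -> [5 6 6 8]

Answer: 5 6 6 8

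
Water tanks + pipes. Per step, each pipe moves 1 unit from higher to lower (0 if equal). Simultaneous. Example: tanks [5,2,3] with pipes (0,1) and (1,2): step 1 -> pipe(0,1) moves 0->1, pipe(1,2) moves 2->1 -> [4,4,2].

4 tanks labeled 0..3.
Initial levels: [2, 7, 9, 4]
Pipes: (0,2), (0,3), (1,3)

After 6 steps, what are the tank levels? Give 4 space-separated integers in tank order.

Answer: 5 5 6 6

Derivation:
Step 1: flows [2->0,3->0,1->3] -> levels [4 6 8 4]
Step 2: flows [2->0,0=3,1->3] -> levels [5 5 7 5]
Step 3: flows [2->0,0=3,1=3] -> levels [6 5 6 5]
Step 4: flows [0=2,0->3,1=3] -> levels [5 5 6 6]
Step 5: flows [2->0,3->0,3->1] -> levels [7 6 5 4]
Step 6: flows [0->2,0->3,1->3] -> levels [5 5 6 6]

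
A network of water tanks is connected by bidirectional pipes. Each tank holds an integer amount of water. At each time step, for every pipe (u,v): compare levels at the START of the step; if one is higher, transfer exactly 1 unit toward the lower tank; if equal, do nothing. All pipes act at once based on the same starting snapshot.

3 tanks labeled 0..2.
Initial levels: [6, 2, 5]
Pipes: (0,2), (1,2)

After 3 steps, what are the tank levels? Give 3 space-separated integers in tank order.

Answer: 4 4 5

Derivation:
Step 1: flows [0->2,2->1] -> levels [5 3 5]
Step 2: flows [0=2,2->1] -> levels [5 4 4]
Step 3: flows [0->2,1=2] -> levels [4 4 5]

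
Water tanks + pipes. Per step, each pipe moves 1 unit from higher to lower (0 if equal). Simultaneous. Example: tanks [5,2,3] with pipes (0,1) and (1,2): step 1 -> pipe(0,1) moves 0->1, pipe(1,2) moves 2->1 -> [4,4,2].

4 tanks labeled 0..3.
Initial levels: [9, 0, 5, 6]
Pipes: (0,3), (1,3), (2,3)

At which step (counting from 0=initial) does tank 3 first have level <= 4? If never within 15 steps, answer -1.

Answer: 5

Derivation:
Step 1: flows [0->3,3->1,3->2] -> levels [8 1 6 5]
Step 2: flows [0->3,3->1,2->3] -> levels [7 2 5 6]
Step 3: flows [0->3,3->1,3->2] -> levels [6 3 6 5]
Step 4: flows [0->3,3->1,2->3] -> levels [5 4 5 6]
Step 5: flows [3->0,3->1,3->2] -> levels [6 5 6 3]
Tank 3 first reaches <=4 at step 5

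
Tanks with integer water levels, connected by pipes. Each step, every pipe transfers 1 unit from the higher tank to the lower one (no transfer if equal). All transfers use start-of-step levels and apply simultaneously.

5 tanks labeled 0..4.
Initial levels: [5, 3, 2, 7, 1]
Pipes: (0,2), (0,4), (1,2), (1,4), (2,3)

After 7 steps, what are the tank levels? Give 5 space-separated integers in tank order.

Step 1: flows [0->2,0->4,1->2,1->4,3->2] -> levels [3 1 5 6 3]
Step 2: flows [2->0,0=4,2->1,4->1,3->2] -> levels [4 3 4 5 2]
Step 3: flows [0=2,0->4,2->1,1->4,3->2] -> levels [3 3 4 4 4]
Step 4: flows [2->0,4->0,2->1,4->1,2=3] -> levels [5 5 2 4 2]
Step 5: flows [0->2,0->4,1->2,1->4,3->2] -> levels [3 3 5 3 4]
Step 6: flows [2->0,4->0,2->1,4->1,2->3] -> levels [5 5 2 4 2]
  -> period-2 cycle: step 6 state = step 4 state
  -> state at step 7: (7-4) mod 2 = 1, same as step 5 -> [3 3 5 3 4]

Answer: 3 3 5 3 4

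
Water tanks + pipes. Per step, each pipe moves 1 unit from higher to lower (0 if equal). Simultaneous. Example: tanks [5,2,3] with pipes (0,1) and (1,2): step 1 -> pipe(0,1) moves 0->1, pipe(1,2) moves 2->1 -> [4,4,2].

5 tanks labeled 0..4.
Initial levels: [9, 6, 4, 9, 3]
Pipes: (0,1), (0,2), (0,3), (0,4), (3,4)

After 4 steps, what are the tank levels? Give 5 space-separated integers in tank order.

Step 1: flows [0->1,0->2,0=3,0->4,3->4] -> levels [6 7 5 8 5]
Step 2: flows [1->0,0->2,3->0,0->4,3->4] -> levels [6 6 6 6 7]
Step 3: flows [0=1,0=2,0=3,4->0,4->3] -> levels [7 6 6 7 5]
Step 4: flows [0->1,0->2,0=3,0->4,3->4] -> levels [4 7 7 6 7]

Answer: 4 7 7 6 7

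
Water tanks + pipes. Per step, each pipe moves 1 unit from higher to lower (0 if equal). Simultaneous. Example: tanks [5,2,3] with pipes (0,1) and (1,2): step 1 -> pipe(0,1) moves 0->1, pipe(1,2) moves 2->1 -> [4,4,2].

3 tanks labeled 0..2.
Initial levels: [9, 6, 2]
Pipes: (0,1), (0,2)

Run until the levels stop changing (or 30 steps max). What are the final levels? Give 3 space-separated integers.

Answer: 5 6 6

Derivation:
Step 1: flows [0->1,0->2] -> levels [7 7 3]
Step 2: flows [0=1,0->2] -> levels [6 7 4]
Step 3: flows [1->0,0->2] -> levels [6 6 5]
Step 4: flows [0=1,0->2] -> levels [5 6 6]
Step 5: flows [1->0,2->0] -> levels [7 5 5]
Step 6: flows [0->1,0->2] -> levels [5 6 6]
  -> period-2 cycle: step 6 state = step 4 state; never stabilizes
  -> state at step 30: (30-4) mod 2 = 0, same as step 4 -> [5 6 6]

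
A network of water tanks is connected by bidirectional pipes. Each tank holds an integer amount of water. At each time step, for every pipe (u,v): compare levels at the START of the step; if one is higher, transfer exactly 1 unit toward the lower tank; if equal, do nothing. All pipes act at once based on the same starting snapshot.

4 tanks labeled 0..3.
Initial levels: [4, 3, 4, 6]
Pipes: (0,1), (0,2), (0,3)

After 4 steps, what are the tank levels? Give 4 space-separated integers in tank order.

Step 1: flows [0->1,0=2,3->0] -> levels [4 4 4 5]
Step 2: flows [0=1,0=2,3->0] -> levels [5 4 4 4]
Step 3: flows [0->1,0->2,0->3] -> levels [2 5 5 5]
Step 4: flows [1->0,2->0,3->0] -> levels [5 4 4 4]

Answer: 5 4 4 4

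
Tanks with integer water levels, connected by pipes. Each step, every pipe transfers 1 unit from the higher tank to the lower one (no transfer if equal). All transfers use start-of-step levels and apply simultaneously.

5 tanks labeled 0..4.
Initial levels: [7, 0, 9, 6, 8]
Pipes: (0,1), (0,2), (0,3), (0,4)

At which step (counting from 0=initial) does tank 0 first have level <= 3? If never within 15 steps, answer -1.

Step 1: flows [0->1,2->0,0->3,4->0] -> levels [7 1 8 7 7]
Step 2: flows [0->1,2->0,0=3,0=4] -> levels [7 2 7 7 7]
Step 3: flows [0->1,0=2,0=3,0=4] -> levels [6 3 7 7 7]
Step 4: flows [0->1,2->0,3->0,4->0] -> levels [8 4 6 6 6]
Step 5: flows [0->1,0->2,0->3,0->4] -> levels [4 5 7 7 7]
Step 6: flows [1->0,2->0,3->0,4->0] -> levels [8 4 6 6 6]
  -> period-2 cycle (repeats step 4); tank 0 never drops to <=3
Tank 0 never reaches <=3 within 15 steps

Answer: -1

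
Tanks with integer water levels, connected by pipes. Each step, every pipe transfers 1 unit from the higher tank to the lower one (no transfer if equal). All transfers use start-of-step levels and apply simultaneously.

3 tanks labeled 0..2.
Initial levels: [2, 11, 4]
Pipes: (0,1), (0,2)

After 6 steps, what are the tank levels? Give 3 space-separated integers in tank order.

Step 1: flows [1->0,2->0] -> levels [4 10 3]
Step 2: flows [1->0,0->2] -> levels [4 9 4]
Step 3: flows [1->0,0=2] -> levels [5 8 4]
Step 4: flows [1->0,0->2] -> levels [5 7 5]
Step 5: flows [1->0,0=2] -> levels [6 6 5]
Step 6: flows [0=1,0->2] -> levels [5 6 6]

Answer: 5 6 6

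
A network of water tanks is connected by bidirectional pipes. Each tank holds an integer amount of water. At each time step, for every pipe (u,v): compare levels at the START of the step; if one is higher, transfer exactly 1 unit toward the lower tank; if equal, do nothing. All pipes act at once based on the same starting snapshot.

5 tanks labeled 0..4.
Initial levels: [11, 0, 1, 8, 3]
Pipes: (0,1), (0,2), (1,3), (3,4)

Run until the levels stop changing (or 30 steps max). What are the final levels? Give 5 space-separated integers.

Step 1: flows [0->1,0->2,3->1,3->4] -> levels [9 2 2 6 4]
Step 2: flows [0->1,0->2,3->1,3->4] -> levels [7 4 3 4 5]
Step 3: flows [0->1,0->2,1=3,4->3] -> levels [5 5 4 5 4]
Step 4: flows [0=1,0->2,1=3,3->4] -> levels [4 5 5 4 5]
Step 5: flows [1->0,2->0,1->3,4->3] -> levels [6 3 4 6 4]
Step 6: flows [0->1,0->2,3->1,3->4] -> levels [4 5 5 4 5]
  -> period-2 cycle: step 6 state = step 4 state; never stabilizes
  -> state at step 30: (30-4) mod 2 = 0, same as step 4 -> [4 5 5 4 5]

Answer: 4 5 5 4 5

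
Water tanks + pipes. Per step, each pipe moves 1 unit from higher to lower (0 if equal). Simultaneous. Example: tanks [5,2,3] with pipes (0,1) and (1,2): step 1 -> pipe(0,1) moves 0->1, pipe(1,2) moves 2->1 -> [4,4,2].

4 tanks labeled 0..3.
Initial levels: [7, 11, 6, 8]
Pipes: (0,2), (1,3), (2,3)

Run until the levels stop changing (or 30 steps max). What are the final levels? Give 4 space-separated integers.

Answer: 8 8 7 9

Derivation:
Step 1: flows [0->2,1->3,3->2] -> levels [6 10 8 8]
Step 2: flows [2->0,1->3,2=3] -> levels [7 9 7 9]
Step 3: flows [0=2,1=3,3->2] -> levels [7 9 8 8]
Step 4: flows [2->0,1->3,2=3] -> levels [8 8 7 9]
Step 5: flows [0->2,3->1,3->2] -> levels [7 9 9 7]
Step 6: flows [2->0,1->3,2->3] -> levels [8 8 7 9]
  -> period-2 cycle: step 6 state = step 4 state; never stabilizes
  -> state at step 30: (30-4) mod 2 = 0, same as step 4 -> [8 8 7 9]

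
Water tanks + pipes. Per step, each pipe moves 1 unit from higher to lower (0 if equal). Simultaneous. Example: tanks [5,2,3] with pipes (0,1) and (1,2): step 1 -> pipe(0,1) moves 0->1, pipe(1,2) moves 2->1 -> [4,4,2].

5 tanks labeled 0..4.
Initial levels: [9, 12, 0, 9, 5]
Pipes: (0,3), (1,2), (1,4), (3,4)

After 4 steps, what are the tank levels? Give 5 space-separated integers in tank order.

Answer: 9 6 4 7 9

Derivation:
Step 1: flows [0=3,1->2,1->4,3->4] -> levels [9 10 1 8 7]
Step 2: flows [0->3,1->2,1->4,3->4] -> levels [8 8 2 8 9]
Step 3: flows [0=3,1->2,4->1,4->3] -> levels [8 8 3 9 7]
Step 4: flows [3->0,1->2,1->4,3->4] -> levels [9 6 4 7 9]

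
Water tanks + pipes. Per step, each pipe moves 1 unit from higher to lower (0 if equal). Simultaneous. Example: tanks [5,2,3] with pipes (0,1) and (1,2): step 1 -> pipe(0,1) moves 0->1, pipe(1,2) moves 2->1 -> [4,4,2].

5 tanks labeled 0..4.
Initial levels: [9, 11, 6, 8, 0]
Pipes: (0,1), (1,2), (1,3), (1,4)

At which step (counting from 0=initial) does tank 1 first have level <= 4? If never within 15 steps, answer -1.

Step 1: flows [1->0,1->2,1->3,1->4] -> levels [10 7 7 9 1]
Step 2: flows [0->1,1=2,3->1,1->4] -> levels [9 8 7 8 2]
Step 3: flows [0->1,1->2,1=3,1->4] -> levels [8 7 8 8 3]
Step 4: flows [0->1,2->1,3->1,1->4] -> levels [7 9 7 7 4]
Step 5: flows [1->0,1->2,1->3,1->4] -> levels [8 5 8 8 5]
Step 6: flows [0->1,2->1,3->1,1=4] -> levels [7 8 7 7 5]
Step 7: flows [1->0,1->2,1->3,1->4] -> levels [8 4 8 8 6]
Tank 1 first reaches <=4 at step 7

Answer: 7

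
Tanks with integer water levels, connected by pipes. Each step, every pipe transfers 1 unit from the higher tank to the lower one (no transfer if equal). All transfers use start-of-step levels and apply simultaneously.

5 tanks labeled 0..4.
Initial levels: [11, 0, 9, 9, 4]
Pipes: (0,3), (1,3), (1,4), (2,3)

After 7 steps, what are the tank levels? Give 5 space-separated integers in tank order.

Step 1: flows [0->3,3->1,4->1,2=3] -> levels [10 2 9 9 3]
Step 2: flows [0->3,3->1,4->1,2=3] -> levels [9 4 9 9 2]
Step 3: flows [0=3,3->1,1->4,2=3] -> levels [9 4 9 8 3]
Step 4: flows [0->3,3->1,1->4,2->3] -> levels [8 4 8 9 4]
Step 5: flows [3->0,3->1,1=4,3->2] -> levels [9 5 9 6 4]
Step 6: flows [0->3,3->1,1->4,2->3] -> levels [8 5 8 7 5]
Step 7: flows [0->3,3->1,1=4,2->3] -> levels [7 6 7 8 5]

Answer: 7 6 7 8 5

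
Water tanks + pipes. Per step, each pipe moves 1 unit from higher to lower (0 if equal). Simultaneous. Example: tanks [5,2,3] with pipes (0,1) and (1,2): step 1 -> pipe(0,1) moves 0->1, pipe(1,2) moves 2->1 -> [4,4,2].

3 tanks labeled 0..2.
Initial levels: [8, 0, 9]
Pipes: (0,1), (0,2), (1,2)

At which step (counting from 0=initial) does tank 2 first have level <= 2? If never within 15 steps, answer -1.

Answer: -1

Derivation:
Step 1: flows [0->1,2->0,2->1] -> levels [8 2 7]
Step 2: flows [0->1,0->2,2->1] -> levels [6 4 7]
Step 3: flows [0->1,2->0,2->1] -> levels [6 6 5]
Step 4: flows [0=1,0->2,1->2] -> levels [5 5 7]
Step 5: flows [0=1,2->0,2->1] -> levels [6 6 5]
  -> period-2 cycle (repeats step 3); tank 2 never drops to <=2
Tank 2 never reaches <=2 within 15 steps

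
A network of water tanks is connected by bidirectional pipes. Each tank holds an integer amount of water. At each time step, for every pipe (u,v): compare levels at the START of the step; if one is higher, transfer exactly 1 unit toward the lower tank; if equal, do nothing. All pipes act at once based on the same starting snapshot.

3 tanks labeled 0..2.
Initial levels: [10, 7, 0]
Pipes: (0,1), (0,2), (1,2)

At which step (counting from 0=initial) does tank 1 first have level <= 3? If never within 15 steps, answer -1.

Step 1: flows [0->1,0->2,1->2] -> levels [8 7 2]
Step 2: flows [0->1,0->2,1->2] -> levels [6 7 4]
Step 3: flows [1->0,0->2,1->2] -> levels [6 5 6]
Step 4: flows [0->1,0=2,2->1] -> levels [5 7 5]
Step 5: flows [1->0,0=2,1->2] -> levels [6 5 6]
  -> period-2 cycle (repeats step 3); tank 1 never drops to <=3
Tank 1 never reaches <=3 within 15 steps

Answer: -1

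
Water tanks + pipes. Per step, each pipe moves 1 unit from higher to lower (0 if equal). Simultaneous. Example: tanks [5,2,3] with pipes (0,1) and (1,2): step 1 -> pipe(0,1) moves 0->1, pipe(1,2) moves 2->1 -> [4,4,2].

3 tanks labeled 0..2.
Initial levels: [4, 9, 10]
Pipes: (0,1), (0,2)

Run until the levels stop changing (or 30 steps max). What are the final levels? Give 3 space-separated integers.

Step 1: flows [1->0,2->0] -> levels [6 8 9]
Step 2: flows [1->0,2->0] -> levels [8 7 8]
Step 3: flows [0->1,0=2] -> levels [7 8 8]
Step 4: flows [1->0,2->0] -> levels [9 7 7]
Step 5: flows [0->1,0->2] -> levels [7 8 8]
  -> period-2 cycle: step 5 state = step 3 state; never stabilizes
  -> state at step 30: (30-3) mod 2 = 1, same as step 4 -> [9 7 7]

Answer: 9 7 7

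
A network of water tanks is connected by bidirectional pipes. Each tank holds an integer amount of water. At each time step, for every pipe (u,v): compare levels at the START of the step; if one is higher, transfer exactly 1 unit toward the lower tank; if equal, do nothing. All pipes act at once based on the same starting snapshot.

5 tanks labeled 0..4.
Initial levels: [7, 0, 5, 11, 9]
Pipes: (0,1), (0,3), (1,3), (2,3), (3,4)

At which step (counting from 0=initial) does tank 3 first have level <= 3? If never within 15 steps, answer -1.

Step 1: flows [0->1,3->0,3->1,3->2,3->4] -> levels [7 2 6 7 10]
Step 2: flows [0->1,0=3,3->1,3->2,4->3] -> levels [6 4 7 6 9]
Step 3: flows [0->1,0=3,3->1,2->3,4->3] -> levels [5 6 6 7 8]
Step 4: flows [1->0,3->0,3->1,3->2,4->3] -> levels [7 6 7 5 7]
Step 5: flows [0->1,0->3,1->3,2->3,4->3] -> levels [5 6 6 9 6]
Step 6: flows [1->0,3->0,3->1,3->2,3->4] -> levels [7 6 7 5 7]
  -> period-2 cycle (repeats step 4); tank 3 never drops to <=3
Tank 3 never reaches <=3 within 15 steps

Answer: -1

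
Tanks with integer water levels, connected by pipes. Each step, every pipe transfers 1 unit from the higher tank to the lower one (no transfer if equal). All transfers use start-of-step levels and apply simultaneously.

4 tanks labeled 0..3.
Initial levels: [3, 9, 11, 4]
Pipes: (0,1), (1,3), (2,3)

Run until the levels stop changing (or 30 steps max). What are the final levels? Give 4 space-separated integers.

Answer: 7 6 6 8

Derivation:
Step 1: flows [1->0,1->3,2->3] -> levels [4 7 10 6]
Step 2: flows [1->0,1->3,2->3] -> levels [5 5 9 8]
Step 3: flows [0=1,3->1,2->3] -> levels [5 6 8 8]
Step 4: flows [1->0,3->1,2=3] -> levels [6 6 8 7]
Step 5: flows [0=1,3->1,2->3] -> levels [6 7 7 7]
Step 6: flows [1->0,1=3,2=3] -> levels [7 6 7 7]
Step 7: flows [0->1,3->1,2=3] -> levels [6 8 7 6]
Step 8: flows [1->0,1->3,2->3] -> levels [7 6 6 8]
Step 9: flows [0->1,3->1,3->2] -> levels [6 8 7 6]
  -> period-2 cycle: step 9 state = step 7 state; never stabilizes
  -> state at step 30: (30-7) mod 2 = 1, same as step 8 -> [7 6 6 8]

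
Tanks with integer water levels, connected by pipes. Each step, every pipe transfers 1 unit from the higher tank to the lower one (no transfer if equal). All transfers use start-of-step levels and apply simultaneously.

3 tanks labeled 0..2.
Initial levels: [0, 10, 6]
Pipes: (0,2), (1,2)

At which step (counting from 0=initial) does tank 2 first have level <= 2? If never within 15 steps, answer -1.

Answer: -1

Derivation:
Step 1: flows [2->0,1->2] -> levels [1 9 6]
Step 2: flows [2->0,1->2] -> levels [2 8 6]
Step 3: flows [2->0,1->2] -> levels [3 7 6]
Step 4: flows [2->0,1->2] -> levels [4 6 6]
Step 5: flows [2->0,1=2] -> levels [5 6 5]
Step 6: flows [0=2,1->2] -> levels [5 5 6]
Step 7: flows [2->0,2->1] -> levels [6 6 4]
Step 8: flows [0->2,1->2] -> levels [5 5 6]
  -> period-2 cycle (repeats step 6); tank 2 never drops to <=2
Tank 2 never reaches <=2 within 15 steps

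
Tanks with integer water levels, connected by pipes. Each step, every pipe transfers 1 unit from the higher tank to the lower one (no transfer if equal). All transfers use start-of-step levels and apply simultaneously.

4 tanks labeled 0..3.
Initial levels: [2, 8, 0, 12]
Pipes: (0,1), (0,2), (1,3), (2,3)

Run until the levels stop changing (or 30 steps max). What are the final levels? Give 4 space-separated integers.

Step 1: flows [1->0,0->2,3->1,3->2] -> levels [2 8 2 10]
Step 2: flows [1->0,0=2,3->1,3->2] -> levels [3 8 3 8]
Step 3: flows [1->0,0=2,1=3,3->2] -> levels [4 7 4 7]
Step 4: flows [1->0,0=2,1=3,3->2] -> levels [5 6 5 6]
Step 5: flows [1->0,0=2,1=3,3->2] -> levels [6 5 6 5]
Step 6: flows [0->1,0=2,1=3,2->3] -> levels [5 6 5 6]
  -> period-2 cycle: step 6 state = step 4 state; never stabilizes
  -> state at step 30: (30-4) mod 2 = 0, same as step 4 -> [5 6 5 6]

Answer: 5 6 5 6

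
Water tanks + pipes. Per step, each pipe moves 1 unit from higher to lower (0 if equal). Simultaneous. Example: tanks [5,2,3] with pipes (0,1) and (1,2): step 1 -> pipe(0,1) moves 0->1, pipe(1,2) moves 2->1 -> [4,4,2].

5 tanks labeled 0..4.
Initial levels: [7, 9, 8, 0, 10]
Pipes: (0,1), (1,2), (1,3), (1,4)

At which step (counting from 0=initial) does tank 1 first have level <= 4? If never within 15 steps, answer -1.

Answer: 6

Derivation:
Step 1: flows [1->0,1->2,1->3,4->1] -> levels [8 7 9 1 9]
Step 2: flows [0->1,2->1,1->3,4->1] -> levels [7 9 8 2 8]
Step 3: flows [1->0,1->2,1->3,1->4] -> levels [8 5 9 3 9]
Step 4: flows [0->1,2->1,1->3,4->1] -> levels [7 7 8 4 8]
Step 5: flows [0=1,2->1,1->3,4->1] -> levels [7 8 7 5 7]
Step 6: flows [1->0,1->2,1->3,1->4] -> levels [8 4 8 6 8]
Tank 1 first reaches <=4 at step 6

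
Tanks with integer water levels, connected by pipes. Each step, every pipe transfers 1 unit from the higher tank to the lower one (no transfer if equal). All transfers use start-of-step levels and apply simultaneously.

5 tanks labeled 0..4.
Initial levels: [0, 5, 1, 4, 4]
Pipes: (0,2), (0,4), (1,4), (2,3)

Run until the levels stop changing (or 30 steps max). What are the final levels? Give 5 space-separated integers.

Step 1: flows [2->0,4->0,1->4,3->2] -> levels [2 4 1 3 4]
Step 2: flows [0->2,4->0,1=4,3->2] -> levels [2 4 3 2 3]
Step 3: flows [2->0,4->0,1->4,2->3] -> levels [4 3 1 3 3]
Step 4: flows [0->2,0->4,1=4,3->2] -> levels [2 3 3 2 4]
Step 5: flows [2->0,4->0,4->1,2->3] -> levels [4 4 1 3 2]
Step 6: flows [0->2,0->4,1->4,3->2] -> levels [2 3 3 2 4]
  -> period-2 cycle: step 6 state = step 4 state; never stabilizes
  -> state at step 30: (30-4) mod 2 = 0, same as step 4 -> [2 3 3 2 4]

Answer: 2 3 3 2 4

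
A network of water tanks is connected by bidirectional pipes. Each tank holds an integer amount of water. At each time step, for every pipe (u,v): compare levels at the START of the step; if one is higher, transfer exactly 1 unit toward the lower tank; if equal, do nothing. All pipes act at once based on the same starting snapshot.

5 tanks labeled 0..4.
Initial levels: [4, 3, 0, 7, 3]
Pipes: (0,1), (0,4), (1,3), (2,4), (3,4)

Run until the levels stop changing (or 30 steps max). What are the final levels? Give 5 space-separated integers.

Answer: 5 2 4 5 1

Derivation:
Step 1: flows [0->1,0->4,3->1,4->2,3->4] -> levels [2 5 1 5 4]
Step 2: flows [1->0,4->0,1=3,4->2,3->4] -> levels [4 4 2 4 3]
Step 3: flows [0=1,0->4,1=3,4->2,3->4] -> levels [3 4 3 3 4]
Step 4: flows [1->0,4->0,1->3,4->2,4->3] -> levels [5 2 4 5 1]
Step 5: flows [0->1,0->4,3->1,2->4,3->4] -> levels [3 4 3 3 4]
  -> period-2 cycle: step 5 state = step 3 state; never stabilizes
  -> state at step 30: (30-3) mod 2 = 1, same as step 4 -> [5 2 4 5 1]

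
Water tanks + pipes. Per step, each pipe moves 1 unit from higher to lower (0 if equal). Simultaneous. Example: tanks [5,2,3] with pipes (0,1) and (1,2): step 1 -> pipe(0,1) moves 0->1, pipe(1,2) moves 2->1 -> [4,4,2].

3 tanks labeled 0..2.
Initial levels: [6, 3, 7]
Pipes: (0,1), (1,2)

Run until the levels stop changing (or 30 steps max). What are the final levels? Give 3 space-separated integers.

Step 1: flows [0->1,2->1] -> levels [5 5 6]
Step 2: flows [0=1,2->1] -> levels [5 6 5]
Step 3: flows [1->0,1->2] -> levels [6 4 6]
Step 4: flows [0->1,2->1] -> levels [5 6 5]
  -> period-2 cycle: step 4 state = step 2 state; never stabilizes
  -> state at step 30: (30-2) mod 2 = 0, same as step 2 -> [5 6 5]

Answer: 5 6 5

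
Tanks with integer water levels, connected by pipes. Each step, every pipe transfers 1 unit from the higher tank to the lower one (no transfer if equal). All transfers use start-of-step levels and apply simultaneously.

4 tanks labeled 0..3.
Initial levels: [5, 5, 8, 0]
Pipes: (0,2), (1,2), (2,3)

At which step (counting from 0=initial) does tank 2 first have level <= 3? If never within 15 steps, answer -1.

Step 1: flows [2->0,2->1,2->3] -> levels [6 6 5 1]
Step 2: flows [0->2,1->2,2->3] -> levels [5 5 6 2]
Step 3: flows [2->0,2->1,2->3] -> levels [6 6 3 3]
Tank 2 first reaches <=3 at step 3

Answer: 3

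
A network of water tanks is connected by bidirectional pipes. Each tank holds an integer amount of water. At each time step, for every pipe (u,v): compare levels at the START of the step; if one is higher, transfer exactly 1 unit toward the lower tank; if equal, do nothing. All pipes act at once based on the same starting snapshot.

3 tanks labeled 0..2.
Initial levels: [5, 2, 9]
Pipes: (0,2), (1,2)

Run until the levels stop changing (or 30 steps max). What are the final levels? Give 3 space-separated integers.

Step 1: flows [2->0,2->1] -> levels [6 3 7]
Step 2: flows [2->0,2->1] -> levels [7 4 5]
Step 3: flows [0->2,2->1] -> levels [6 5 5]
Step 4: flows [0->2,1=2] -> levels [5 5 6]
Step 5: flows [2->0,2->1] -> levels [6 6 4]
Step 6: flows [0->2,1->2] -> levels [5 5 6]
  -> period-2 cycle: step 6 state = step 4 state; never stabilizes
  -> state at step 30: (30-4) mod 2 = 0, same as step 4 -> [5 5 6]

Answer: 5 5 6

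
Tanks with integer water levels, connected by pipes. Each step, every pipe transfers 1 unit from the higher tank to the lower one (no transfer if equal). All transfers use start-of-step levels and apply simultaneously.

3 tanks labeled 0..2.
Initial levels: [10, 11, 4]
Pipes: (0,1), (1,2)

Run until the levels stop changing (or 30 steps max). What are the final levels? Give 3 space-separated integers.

Step 1: flows [1->0,1->2] -> levels [11 9 5]
Step 2: flows [0->1,1->2] -> levels [10 9 6]
Step 3: flows [0->1,1->2] -> levels [9 9 7]
Step 4: flows [0=1,1->2] -> levels [9 8 8]
Step 5: flows [0->1,1=2] -> levels [8 9 8]
Step 6: flows [1->0,1->2] -> levels [9 7 9]
Step 7: flows [0->1,2->1] -> levels [8 9 8]
  -> period-2 cycle: step 7 state = step 5 state; never stabilizes
  -> state at step 30: (30-5) mod 2 = 1, same as step 6 -> [9 7 9]

Answer: 9 7 9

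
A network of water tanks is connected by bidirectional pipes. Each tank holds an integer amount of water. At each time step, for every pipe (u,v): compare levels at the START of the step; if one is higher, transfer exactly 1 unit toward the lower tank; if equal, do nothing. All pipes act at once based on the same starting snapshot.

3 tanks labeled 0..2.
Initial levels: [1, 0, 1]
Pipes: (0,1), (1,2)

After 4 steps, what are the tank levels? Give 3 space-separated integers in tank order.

Step 1: flows [0->1,2->1] -> levels [0 2 0]
Step 2: flows [1->0,1->2] -> levels [1 0 1]
  -> period-2 cycle: step 2 state = step 0 state
  -> state at step 4: (4-0) mod 2 = 0, same as step 0 -> [1 0 1]

Answer: 1 0 1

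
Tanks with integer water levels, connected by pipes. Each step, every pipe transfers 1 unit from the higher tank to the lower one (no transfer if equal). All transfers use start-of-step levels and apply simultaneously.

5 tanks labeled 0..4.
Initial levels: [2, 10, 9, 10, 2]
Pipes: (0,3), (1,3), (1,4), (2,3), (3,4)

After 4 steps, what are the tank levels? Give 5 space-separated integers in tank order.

Step 1: flows [3->0,1=3,1->4,3->2,3->4] -> levels [3 9 10 7 4]
Step 2: flows [3->0,1->3,1->4,2->3,3->4] -> levels [4 7 9 7 6]
Step 3: flows [3->0,1=3,1->4,2->3,3->4] -> levels [5 6 8 6 8]
Step 4: flows [3->0,1=3,4->1,2->3,4->3] -> levels [6 7 7 7 6]

Answer: 6 7 7 7 6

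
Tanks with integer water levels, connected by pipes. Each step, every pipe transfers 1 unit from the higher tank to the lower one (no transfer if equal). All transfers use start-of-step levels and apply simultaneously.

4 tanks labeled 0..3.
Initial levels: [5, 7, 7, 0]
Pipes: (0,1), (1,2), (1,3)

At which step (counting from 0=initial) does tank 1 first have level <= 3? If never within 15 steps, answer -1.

Answer: -1

Derivation:
Step 1: flows [1->0,1=2,1->3] -> levels [6 5 7 1]
Step 2: flows [0->1,2->1,1->3] -> levels [5 6 6 2]
Step 3: flows [1->0,1=2,1->3] -> levels [6 4 6 3]
Step 4: flows [0->1,2->1,1->3] -> levels [5 5 5 4]
Step 5: flows [0=1,1=2,1->3] -> levels [5 4 5 5]
Step 6: flows [0->1,2->1,3->1] -> levels [4 7 4 4]
Step 7: flows [1->0,1->2,1->3] -> levels [5 4 5 5]
  -> period-2 cycle (repeats step 5); tank 1 never drops to <=3
Tank 1 never reaches <=3 within 15 steps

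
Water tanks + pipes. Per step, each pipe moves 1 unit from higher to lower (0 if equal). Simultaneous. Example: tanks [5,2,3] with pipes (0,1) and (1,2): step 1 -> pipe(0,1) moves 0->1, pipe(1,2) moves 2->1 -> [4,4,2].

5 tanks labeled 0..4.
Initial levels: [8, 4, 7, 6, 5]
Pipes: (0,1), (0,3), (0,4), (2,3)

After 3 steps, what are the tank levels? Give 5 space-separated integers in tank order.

Step 1: flows [0->1,0->3,0->4,2->3] -> levels [5 5 6 8 6]
Step 2: flows [0=1,3->0,4->0,3->2] -> levels [7 5 7 6 5]
Step 3: flows [0->1,0->3,0->4,2->3] -> levels [4 6 6 8 6]

Answer: 4 6 6 8 6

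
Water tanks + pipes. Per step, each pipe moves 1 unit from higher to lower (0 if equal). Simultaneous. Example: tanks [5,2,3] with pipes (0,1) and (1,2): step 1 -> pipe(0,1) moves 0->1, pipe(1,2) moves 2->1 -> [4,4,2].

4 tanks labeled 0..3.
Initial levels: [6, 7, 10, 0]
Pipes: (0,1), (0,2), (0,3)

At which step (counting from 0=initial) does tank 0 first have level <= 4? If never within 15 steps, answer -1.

Answer: -1

Derivation:
Step 1: flows [1->0,2->0,0->3] -> levels [7 6 9 1]
Step 2: flows [0->1,2->0,0->3] -> levels [6 7 8 2]
Step 3: flows [1->0,2->0,0->3] -> levels [7 6 7 3]
Step 4: flows [0->1,0=2,0->3] -> levels [5 7 7 4]
Step 5: flows [1->0,2->0,0->3] -> levels [6 6 6 5]
Step 6: flows [0=1,0=2,0->3] -> levels [5 6 6 6]
Step 7: flows [1->0,2->0,3->0] -> levels [8 5 5 5]
Step 8: flows [0->1,0->2,0->3] -> levels [5 6 6 6]
  -> period-2 cycle (repeats step 6); tank 0 never drops to <=4
Tank 0 never reaches <=4 within 15 steps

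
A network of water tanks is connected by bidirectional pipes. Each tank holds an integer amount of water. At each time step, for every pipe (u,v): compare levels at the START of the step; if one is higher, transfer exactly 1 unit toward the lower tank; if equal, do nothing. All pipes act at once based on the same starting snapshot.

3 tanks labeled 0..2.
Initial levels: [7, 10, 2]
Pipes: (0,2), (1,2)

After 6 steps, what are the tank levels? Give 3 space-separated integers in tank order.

Step 1: flows [0->2,1->2] -> levels [6 9 4]
Step 2: flows [0->2,1->2] -> levels [5 8 6]
Step 3: flows [2->0,1->2] -> levels [6 7 6]
Step 4: flows [0=2,1->2] -> levels [6 6 7]
Step 5: flows [2->0,2->1] -> levels [7 7 5]
Step 6: flows [0->2,1->2] -> levels [6 6 7]

Answer: 6 6 7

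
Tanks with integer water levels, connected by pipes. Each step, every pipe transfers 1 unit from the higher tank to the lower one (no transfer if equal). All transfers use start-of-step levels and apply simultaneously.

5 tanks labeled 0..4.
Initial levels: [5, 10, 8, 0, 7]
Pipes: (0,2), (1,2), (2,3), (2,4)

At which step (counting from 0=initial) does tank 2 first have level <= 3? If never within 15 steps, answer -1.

Step 1: flows [2->0,1->2,2->3,2->4] -> levels [6 9 6 1 8]
Step 2: flows [0=2,1->2,2->3,4->2] -> levels [6 8 7 2 7]
Step 3: flows [2->0,1->2,2->3,2=4] -> levels [7 7 6 3 7]
Step 4: flows [0->2,1->2,2->3,4->2] -> levels [6 6 8 4 6]
Step 5: flows [2->0,2->1,2->3,2->4] -> levels [7 7 4 5 7]
Step 6: flows [0->2,1->2,3->2,4->2] -> levels [6 6 8 4 6]
  -> period-2 cycle (repeats step 4); tank 2 never drops to <=3
Tank 2 never reaches <=3 within 15 steps

Answer: -1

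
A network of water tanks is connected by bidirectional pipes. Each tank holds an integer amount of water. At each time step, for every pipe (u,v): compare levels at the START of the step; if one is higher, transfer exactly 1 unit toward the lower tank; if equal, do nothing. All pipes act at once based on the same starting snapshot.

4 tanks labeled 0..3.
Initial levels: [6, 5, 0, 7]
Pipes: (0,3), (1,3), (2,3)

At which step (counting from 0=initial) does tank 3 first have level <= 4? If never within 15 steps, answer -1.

Answer: 1

Derivation:
Step 1: flows [3->0,3->1,3->2] -> levels [7 6 1 4]
Tank 3 first reaches <=4 at step 1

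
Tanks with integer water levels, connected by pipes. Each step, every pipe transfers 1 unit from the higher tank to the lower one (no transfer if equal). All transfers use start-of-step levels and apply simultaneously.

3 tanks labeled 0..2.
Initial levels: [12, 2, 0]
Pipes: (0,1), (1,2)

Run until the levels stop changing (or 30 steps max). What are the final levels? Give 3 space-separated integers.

Step 1: flows [0->1,1->2] -> levels [11 2 1]
Step 2: flows [0->1,1->2] -> levels [10 2 2]
Step 3: flows [0->1,1=2] -> levels [9 3 2]
Step 4: flows [0->1,1->2] -> levels [8 3 3]
Step 5: flows [0->1,1=2] -> levels [7 4 3]
Step 6: flows [0->1,1->2] -> levels [6 4 4]
Step 7: flows [0->1,1=2] -> levels [5 5 4]
Step 8: flows [0=1,1->2] -> levels [5 4 5]
Step 9: flows [0->1,2->1] -> levels [4 6 4]
Step 10: flows [1->0,1->2] -> levels [5 4 5]
  -> period-2 cycle: step 10 state = step 8 state; never stabilizes
  -> state at step 30: (30-8) mod 2 = 0, same as step 8 -> [5 4 5]

Answer: 5 4 5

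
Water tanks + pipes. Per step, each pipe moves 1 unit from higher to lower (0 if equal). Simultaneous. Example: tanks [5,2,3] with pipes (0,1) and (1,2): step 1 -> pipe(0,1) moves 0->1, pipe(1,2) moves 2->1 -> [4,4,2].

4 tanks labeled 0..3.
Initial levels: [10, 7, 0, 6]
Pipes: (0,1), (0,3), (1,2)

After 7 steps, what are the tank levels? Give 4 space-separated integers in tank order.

Answer: 6 5 6 6

Derivation:
Step 1: flows [0->1,0->3,1->2] -> levels [8 7 1 7]
Step 2: flows [0->1,0->3,1->2] -> levels [6 7 2 8]
Step 3: flows [1->0,3->0,1->2] -> levels [8 5 3 7]
Step 4: flows [0->1,0->3,1->2] -> levels [6 5 4 8]
Step 5: flows [0->1,3->0,1->2] -> levels [6 5 5 7]
Step 6: flows [0->1,3->0,1=2] -> levels [6 6 5 6]
Step 7: flows [0=1,0=3,1->2] -> levels [6 5 6 6]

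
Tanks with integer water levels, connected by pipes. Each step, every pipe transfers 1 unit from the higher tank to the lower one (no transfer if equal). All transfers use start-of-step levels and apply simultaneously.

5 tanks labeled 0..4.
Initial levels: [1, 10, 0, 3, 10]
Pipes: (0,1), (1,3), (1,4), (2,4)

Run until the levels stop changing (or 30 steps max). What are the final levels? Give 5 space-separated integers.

Step 1: flows [1->0,1->3,1=4,4->2] -> levels [2 8 1 4 9]
Step 2: flows [1->0,1->3,4->1,4->2] -> levels [3 7 2 5 7]
Step 3: flows [1->0,1->3,1=4,4->2] -> levels [4 5 3 6 6]
Step 4: flows [1->0,3->1,4->1,4->2] -> levels [5 6 4 5 4]
Step 5: flows [1->0,1->3,1->4,2=4] -> levels [6 3 4 6 5]
Step 6: flows [0->1,3->1,4->1,4->2] -> levels [5 6 5 5 3]
Step 7: flows [1->0,1->3,1->4,2->4] -> levels [6 3 4 6 5]
  -> period-2 cycle: step 7 state = step 5 state; never stabilizes
  -> state at step 30: (30-5) mod 2 = 1, same as step 6 -> [5 6 5 5 3]

Answer: 5 6 5 5 3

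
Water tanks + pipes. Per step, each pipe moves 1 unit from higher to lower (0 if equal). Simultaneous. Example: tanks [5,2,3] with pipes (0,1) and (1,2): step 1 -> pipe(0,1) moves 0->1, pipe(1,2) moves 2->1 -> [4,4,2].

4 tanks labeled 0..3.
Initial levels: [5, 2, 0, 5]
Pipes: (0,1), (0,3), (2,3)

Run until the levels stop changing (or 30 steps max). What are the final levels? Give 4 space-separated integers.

Step 1: flows [0->1,0=3,3->2] -> levels [4 3 1 4]
Step 2: flows [0->1,0=3,3->2] -> levels [3 4 2 3]
Step 3: flows [1->0,0=3,3->2] -> levels [4 3 3 2]
Step 4: flows [0->1,0->3,2->3] -> levels [2 4 2 4]
Step 5: flows [1->0,3->0,3->2] -> levels [4 3 3 2]
  -> period-2 cycle: step 5 state = step 3 state; never stabilizes
  -> state at step 30: (30-3) mod 2 = 1, same as step 4 -> [2 4 2 4]

Answer: 2 4 2 4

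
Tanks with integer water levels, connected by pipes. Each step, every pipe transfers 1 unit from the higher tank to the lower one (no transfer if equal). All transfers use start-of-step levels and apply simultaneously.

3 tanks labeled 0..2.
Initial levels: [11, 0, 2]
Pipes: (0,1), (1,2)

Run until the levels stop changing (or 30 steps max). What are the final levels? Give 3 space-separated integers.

Step 1: flows [0->1,2->1] -> levels [10 2 1]
Step 2: flows [0->1,1->2] -> levels [9 2 2]
Step 3: flows [0->1,1=2] -> levels [8 3 2]
Step 4: flows [0->1,1->2] -> levels [7 3 3]
Step 5: flows [0->1,1=2] -> levels [6 4 3]
Step 6: flows [0->1,1->2] -> levels [5 4 4]
Step 7: flows [0->1,1=2] -> levels [4 5 4]
Step 8: flows [1->0,1->2] -> levels [5 3 5]
Step 9: flows [0->1,2->1] -> levels [4 5 4]
  -> period-2 cycle: step 9 state = step 7 state; never stabilizes
  -> state at step 30: (30-7) mod 2 = 1, same as step 8 -> [5 3 5]

Answer: 5 3 5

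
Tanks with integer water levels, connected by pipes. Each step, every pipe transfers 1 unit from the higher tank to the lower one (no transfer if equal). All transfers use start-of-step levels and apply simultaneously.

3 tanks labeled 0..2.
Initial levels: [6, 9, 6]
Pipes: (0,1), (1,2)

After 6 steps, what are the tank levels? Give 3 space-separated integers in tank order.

Answer: 7 7 7

Derivation:
Step 1: flows [1->0,1->2] -> levels [7 7 7]
Step 2: flows [0=1,1=2] -> levels [7 7 7]
  -> stable; steps 3..6 unchanged -> [7 7 7]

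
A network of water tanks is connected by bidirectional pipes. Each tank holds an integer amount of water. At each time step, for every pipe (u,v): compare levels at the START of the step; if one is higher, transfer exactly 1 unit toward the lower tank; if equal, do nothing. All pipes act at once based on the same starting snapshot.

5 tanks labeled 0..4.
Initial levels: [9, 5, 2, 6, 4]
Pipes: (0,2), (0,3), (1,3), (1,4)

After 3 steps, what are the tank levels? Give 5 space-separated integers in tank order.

Answer: 5 5 5 5 6

Derivation:
Step 1: flows [0->2,0->3,3->1,1->4] -> levels [7 5 3 6 5]
Step 2: flows [0->2,0->3,3->1,1=4] -> levels [5 6 4 6 5]
Step 3: flows [0->2,3->0,1=3,1->4] -> levels [5 5 5 5 6]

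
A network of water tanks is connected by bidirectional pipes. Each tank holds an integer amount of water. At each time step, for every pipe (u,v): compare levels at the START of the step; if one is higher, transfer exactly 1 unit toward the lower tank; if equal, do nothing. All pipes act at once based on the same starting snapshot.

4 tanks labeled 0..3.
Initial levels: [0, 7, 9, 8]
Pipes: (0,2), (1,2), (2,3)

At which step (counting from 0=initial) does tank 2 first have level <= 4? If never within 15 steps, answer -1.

Step 1: flows [2->0,2->1,2->3] -> levels [1 8 6 9]
Step 2: flows [2->0,1->2,3->2] -> levels [2 7 7 8]
Step 3: flows [2->0,1=2,3->2] -> levels [3 7 7 7]
Step 4: flows [2->0,1=2,2=3] -> levels [4 7 6 7]
Step 5: flows [2->0,1->2,3->2] -> levels [5 6 7 6]
Step 6: flows [2->0,2->1,2->3] -> levels [6 7 4 7]
Tank 2 first reaches <=4 at step 6

Answer: 6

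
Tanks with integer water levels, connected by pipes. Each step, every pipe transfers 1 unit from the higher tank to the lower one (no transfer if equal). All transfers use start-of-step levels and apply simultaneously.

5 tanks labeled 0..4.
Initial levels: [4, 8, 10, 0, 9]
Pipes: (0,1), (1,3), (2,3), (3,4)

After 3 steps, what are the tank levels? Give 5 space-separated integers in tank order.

Step 1: flows [1->0,1->3,2->3,4->3] -> levels [5 6 9 3 8]
Step 2: flows [1->0,1->3,2->3,4->3] -> levels [6 4 8 6 7]
Step 3: flows [0->1,3->1,2->3,4->3] -> levels [5 6 7 7 6]

Answer: 5 6 7 7 6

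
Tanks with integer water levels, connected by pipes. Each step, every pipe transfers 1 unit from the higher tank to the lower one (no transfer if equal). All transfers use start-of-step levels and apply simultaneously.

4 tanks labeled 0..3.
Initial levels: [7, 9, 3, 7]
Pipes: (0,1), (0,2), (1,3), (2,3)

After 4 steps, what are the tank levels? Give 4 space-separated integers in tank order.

Step 1: flows [1->0,0->2,1->3,3->2] -> levels [7 7 5 7]
Step 2: flows [0=1,0->2,1=3,3->2] -> levels [6 7 7 6]
Step 3: flows [1->0,2->0,1->3,2->3] -> levels [8 5 5 8]
Step 4: flows [0->1,0->2,3->1,3->2] -> levels [6 7 7 6]

Answer: 6 7 7 6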